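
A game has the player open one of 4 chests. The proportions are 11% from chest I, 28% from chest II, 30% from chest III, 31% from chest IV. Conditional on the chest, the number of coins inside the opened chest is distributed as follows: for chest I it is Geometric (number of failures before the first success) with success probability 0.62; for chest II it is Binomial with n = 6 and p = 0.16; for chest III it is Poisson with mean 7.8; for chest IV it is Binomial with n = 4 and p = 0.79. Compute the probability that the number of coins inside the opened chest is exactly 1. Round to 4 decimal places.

Conditional on each chest, P(X = 1): I: 0.2356; II: 0.401483; III: 0.00319593; IV: 0.0292648.
By total probability, P(X = 1) = 0.11·0.2356 + 0.28·0.401483 + 0.3·0.00319593 + 0.31·0.0292648 = 0.148362.

0.1484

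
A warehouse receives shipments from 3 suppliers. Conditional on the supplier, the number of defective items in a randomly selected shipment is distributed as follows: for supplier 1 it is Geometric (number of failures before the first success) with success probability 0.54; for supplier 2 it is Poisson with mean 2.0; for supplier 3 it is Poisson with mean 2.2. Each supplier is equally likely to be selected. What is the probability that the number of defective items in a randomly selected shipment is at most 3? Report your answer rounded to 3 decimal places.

0.877

Conditional on each supplier, P(X ≤ 3): 1: 0.955225; 2: 0.857123; 3: 0.819352.
By total probability, P(X ≤ 3) = 0.333333·0.955225 + 0.333333·0.857123 + 0.333333·0.819352 = 0.877234.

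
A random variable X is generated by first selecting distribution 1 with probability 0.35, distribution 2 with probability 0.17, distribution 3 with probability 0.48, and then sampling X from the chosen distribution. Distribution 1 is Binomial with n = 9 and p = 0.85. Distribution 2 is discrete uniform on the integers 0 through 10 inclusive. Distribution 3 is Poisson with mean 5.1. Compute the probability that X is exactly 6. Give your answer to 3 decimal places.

0.124

Conditional on each component, P(X = 6): 1: 0.106922; 2: 0.0909091; 3: 0.149.
By total probability, P(X = 6) = 0.35·0.106922 + 0.17·0.0909091 + 0.48·0.149 = 0.124397.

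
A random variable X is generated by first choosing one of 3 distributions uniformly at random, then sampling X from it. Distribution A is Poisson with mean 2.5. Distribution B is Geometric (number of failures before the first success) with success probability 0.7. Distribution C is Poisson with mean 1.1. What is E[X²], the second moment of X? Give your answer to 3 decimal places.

For each component E[X²] = Var + (mean)², giving A: 8.75; B: 0.795918; C: 2.31.
Overall E[X²] = 0.333333·8.75 + 0.333333·0.795918 + 0.333333·2.31 = 3.95197.

3.952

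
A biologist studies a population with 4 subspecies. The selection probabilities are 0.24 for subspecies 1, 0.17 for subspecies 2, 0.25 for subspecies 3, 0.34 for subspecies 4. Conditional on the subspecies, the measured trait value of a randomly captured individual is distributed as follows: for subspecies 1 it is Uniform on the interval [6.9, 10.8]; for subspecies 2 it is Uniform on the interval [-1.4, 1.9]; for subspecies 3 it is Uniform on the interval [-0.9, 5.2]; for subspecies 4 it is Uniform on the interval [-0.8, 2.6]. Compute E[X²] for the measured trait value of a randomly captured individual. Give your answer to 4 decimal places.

For each component E[X²] = Var + (mean)², giving 1: 79.59; 2: 0.97; 3: 7.72333; 4: 1.77333.
Overall E[X²] = 0.24·79.59 + 0.17·0.97 + 0.25·7.72333 + 0.34·1.77333 = 21.8003.

21.8003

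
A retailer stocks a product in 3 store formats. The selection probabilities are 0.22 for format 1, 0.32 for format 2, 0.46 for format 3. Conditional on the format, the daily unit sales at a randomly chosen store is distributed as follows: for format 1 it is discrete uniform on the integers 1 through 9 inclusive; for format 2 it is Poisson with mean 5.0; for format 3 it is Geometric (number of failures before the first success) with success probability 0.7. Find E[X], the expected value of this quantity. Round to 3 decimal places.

Component means — 1: 5; 2: 5; 3: 0.428571.
E[X] = 0.22·5 + 0.32·5 + 0.46·0.428571 = 2.89714.

2.897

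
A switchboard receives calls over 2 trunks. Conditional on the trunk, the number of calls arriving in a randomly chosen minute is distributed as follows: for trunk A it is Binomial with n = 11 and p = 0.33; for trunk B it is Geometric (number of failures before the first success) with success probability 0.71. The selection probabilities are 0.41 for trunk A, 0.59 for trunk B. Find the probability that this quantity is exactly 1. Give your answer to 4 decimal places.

Conditional on each trunk, P(X = 1): A: 0.066169; B: 0.2059.
By total probability, P(X = 1) = 0.41·0.066169 + 0.59·0.2059 = 0.14861.

0.1486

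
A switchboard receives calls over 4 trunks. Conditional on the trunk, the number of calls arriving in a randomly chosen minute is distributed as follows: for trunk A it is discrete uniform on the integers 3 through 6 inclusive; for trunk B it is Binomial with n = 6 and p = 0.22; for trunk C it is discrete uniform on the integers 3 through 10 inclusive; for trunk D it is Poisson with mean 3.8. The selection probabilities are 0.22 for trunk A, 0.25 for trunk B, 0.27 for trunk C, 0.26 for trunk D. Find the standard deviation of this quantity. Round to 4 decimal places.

2.5461

Per component, A: μ=4.5, E[X²]=21.5; B: μ=1.32, E[X²]=2.772; C: μ=6.5, E[X²]=47.5; D: μ=3.8, E[X²]=18.24.
E[X] = 0.22·4.5 + 0.25·1.32 + 0.27·6.5 + 0.26·3.8 = 4.063.
E[X²] = 0.22·21.5 + 0.25·2.772 + 0.27·47.5 + 0.26·18.24 = 22.9904.
Var(X) = E[X²] − (E[X])² = 22.9904 − 16.508 = 6.48243.
SD(X) = √6.48243 = 2.54606.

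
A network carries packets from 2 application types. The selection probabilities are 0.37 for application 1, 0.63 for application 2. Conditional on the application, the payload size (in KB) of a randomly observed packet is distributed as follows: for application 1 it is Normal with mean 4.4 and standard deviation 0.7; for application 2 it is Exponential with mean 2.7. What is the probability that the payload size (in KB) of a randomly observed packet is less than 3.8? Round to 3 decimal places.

Conditional on each application, P(X < 3.8): 1: 0.195683; 2: 0.755223.
By total probability, P(X < 3.8) = 0.37·0.195683 + 0.63·0.755223 = 0.548193.

0.548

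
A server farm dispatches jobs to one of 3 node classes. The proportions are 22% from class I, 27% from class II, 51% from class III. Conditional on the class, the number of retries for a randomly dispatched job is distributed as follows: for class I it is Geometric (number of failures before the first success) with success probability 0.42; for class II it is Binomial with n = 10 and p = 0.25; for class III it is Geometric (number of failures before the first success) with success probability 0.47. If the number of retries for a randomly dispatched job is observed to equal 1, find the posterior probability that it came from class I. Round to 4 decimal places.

0.2317

Likelihoods P(X=1 | ·): I: 0.2436; II: 0.187712; III: 0.2491.
Posterior ∝ prior × likelihood. Numerator for I: 0.22·0.2436 = 0.053592.
Normalizing constant: 0.22·0.2436 + 0.27·0.187712 + 0.51·0.2491 = 0.231315.
P(I | observation) = 0.053592 / 0.231315 = 0.231684.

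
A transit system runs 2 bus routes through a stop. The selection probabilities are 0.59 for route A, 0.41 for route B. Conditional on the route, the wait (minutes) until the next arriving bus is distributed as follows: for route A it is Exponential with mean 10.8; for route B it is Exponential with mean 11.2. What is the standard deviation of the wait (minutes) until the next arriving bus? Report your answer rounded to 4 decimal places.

Per component, A: μ=10.8, E[X²]=233.28; B: μ=11.2, E[X²]=250.88.
E[X] = 0.59·10.8 + 0.41·11.2 = 10.964.
E[X²] = 0.59·233.28 + 0.41·250.88 = 240.496.
Var(X) = E[X²] − (E[X])² = 240.496 − 120.209 = 120.287.
SD(X) = √120.287 = 10.9675.

10.9675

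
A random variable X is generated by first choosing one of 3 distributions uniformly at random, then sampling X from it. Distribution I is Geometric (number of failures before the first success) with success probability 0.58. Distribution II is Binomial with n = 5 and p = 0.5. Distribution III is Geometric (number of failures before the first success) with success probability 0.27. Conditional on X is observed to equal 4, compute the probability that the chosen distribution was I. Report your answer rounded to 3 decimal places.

0.072

Likelihoods P(X=4 | ·): I: 0.0180478; II: 0.15625; III: 0.0766753.
Posterior ∝ prior × likelihood. Numerator for I: 0.333333·0.0180478 = 0.00601595.
Normalizing constant: 0.333333·0.0180478 + 0.333333·0.15625 + 0.333333·0.0766753 = 0.0836577.
P(I | observation) = 0.00601595 / 0.0836577 = 0.0719114.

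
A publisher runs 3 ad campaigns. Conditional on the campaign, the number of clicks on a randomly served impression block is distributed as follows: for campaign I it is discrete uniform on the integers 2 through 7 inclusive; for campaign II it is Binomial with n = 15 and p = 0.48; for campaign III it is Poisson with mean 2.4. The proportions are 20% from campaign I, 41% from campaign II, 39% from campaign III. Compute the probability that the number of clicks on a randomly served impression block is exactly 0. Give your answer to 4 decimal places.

0.0354

Conditional on each campaign, P(X = 0): I: 0; II: 5.49604e-05; III: 0.090718.
By total probability, P(X = 0) = 0.2·0 + 0.41·5.49604e-05 + 0.39·0.090718 = 0.0354025.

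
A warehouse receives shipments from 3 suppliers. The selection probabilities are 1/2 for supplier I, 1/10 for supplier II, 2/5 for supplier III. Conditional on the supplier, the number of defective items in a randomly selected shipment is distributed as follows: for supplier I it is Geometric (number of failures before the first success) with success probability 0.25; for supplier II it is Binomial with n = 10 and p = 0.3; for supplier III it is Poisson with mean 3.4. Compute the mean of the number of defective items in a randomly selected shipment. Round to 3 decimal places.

Component means — I: 3; II: 3; III: 3.4.
E[X] = 0.5·3 + 0.1·3 + 0.4·3.4 = 3.16.

3.160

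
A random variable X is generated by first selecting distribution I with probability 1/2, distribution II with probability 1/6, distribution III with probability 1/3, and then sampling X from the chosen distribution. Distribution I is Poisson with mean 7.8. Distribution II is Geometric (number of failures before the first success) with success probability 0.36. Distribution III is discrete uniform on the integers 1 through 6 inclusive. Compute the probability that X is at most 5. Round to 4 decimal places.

0.5381

Conditional on each component, P(X ≤ 5): I: 0.210251; II: 0.931281; III: 0.833333.
By total probability, P(X ≤ 5) = 0.5·0.210251 + 0.166667·0.931281 + 0.333333·0.833333 = 0.538117.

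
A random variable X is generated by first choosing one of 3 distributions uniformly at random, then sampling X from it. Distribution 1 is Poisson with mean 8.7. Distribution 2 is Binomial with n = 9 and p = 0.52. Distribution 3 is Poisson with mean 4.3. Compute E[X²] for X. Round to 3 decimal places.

43.776

For each component E[X²] = Var + (mean)², giving 1: 84.39; 2: 24.1488; 3: 22.79.
Overall E[X²] = 0.333333·84.39 + 0.333333·24.1488 + 0.333333·22.79 = 43.7763.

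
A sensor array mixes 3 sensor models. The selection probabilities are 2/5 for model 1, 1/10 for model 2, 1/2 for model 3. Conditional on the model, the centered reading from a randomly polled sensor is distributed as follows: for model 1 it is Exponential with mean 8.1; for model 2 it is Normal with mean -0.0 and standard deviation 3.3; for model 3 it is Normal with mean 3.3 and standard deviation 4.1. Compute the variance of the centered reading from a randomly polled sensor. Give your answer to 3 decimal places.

43.515

Per component, 1: μ=8.1, E[X²]=131.22; 2: μ=-0, E[X²]=10.89; 3: μ=3.3, E[X²]=27.7.
E[X] = 0.4·8.1 + 0.1·-0 + 0.5·3.3 = 4.89.
E[X²] = 0.4·131.22 + 0.1·10.89 + 0.5·27.7 = 67.427.
Var(X) = E[X²] − (E[X])² = 67.427 − 23.9121 = 43.5149.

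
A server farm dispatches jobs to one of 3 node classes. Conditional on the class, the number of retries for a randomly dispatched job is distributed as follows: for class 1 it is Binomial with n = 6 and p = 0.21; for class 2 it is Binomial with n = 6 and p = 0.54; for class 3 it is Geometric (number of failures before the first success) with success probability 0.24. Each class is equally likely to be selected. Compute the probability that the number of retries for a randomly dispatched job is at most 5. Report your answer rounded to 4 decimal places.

0.9275

Conditional on each class, P(X ≤ 5): 1: 0.999914; 2: 0.975205; 3: 0.8073.
By total probability, P(X ≤ 5) = 0.333333·0.999914 + 0.333333·0.975205 + 0.333333·0.8073 = 0.927473.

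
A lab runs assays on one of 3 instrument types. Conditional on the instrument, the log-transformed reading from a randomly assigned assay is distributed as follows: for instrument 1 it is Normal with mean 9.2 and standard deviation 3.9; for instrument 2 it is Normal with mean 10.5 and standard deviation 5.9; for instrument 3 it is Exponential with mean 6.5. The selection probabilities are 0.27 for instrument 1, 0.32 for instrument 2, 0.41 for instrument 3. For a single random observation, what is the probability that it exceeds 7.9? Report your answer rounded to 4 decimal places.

0.5063

Conditional on each instrument, P(X > 7.9): 1: 0.630559; 2: 0.670277; 3: 0.296596.
By total probability, P(X > 7.9) = 0.27·0.630559 + 0.32·0.670277 + 0.41·0.296596 = 0.506344.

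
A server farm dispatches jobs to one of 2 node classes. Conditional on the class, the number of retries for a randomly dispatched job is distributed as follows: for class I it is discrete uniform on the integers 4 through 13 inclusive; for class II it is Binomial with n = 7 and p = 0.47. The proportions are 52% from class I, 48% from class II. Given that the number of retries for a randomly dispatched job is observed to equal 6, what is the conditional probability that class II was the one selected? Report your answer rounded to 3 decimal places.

0.270

Likelihoods P(X=6 | ·): I: 0.1; II: 0.0399909.
Posterior ∝ prior × likelihood. Numerator for II: 0.48·0.0399909 = 0.0191956.
Normalizing constant: 0.52·0.1 + 0.48·0.0399909 = 0.0711956.
P(II | observation) = 0.0191956 / 0.0711956 = 0.269618.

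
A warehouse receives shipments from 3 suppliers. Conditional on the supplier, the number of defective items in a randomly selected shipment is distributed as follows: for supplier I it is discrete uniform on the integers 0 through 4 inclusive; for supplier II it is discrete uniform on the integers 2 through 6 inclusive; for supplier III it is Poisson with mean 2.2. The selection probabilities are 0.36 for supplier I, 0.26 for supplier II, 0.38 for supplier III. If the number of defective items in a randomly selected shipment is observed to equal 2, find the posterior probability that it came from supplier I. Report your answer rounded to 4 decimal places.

0.3187

Likelihoods P(X=2 | ·): I: 0.2; II: 0.2; III: 0.268144.
Posterior ∝ prior × likelihood. Numerator for I: 0.36·0.2 = 0.072.
Normalizing constant: 0.36·0.2 + 0.26·0.2 + 0.38·0.268144 = 0.225895.
P(I | observation) = 0.072 / 0.225895 = 0.318733.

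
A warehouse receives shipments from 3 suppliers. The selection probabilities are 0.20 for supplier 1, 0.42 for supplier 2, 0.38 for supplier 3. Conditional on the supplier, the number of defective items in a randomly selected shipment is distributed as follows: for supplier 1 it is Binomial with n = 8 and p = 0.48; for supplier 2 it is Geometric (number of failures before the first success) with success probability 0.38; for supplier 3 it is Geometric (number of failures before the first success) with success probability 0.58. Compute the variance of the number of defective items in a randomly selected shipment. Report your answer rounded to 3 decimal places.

3.956

Per component, 1: μ=3.84, E[X²]=16.7424; 2: μ=1.63158, E[X²]=6.95568; 3: μ=0.724138, E[X²]=1.77289.
E[X] = 0.2·3.84 + 0.42·1.63158 + 0.38·0.724138 = 1.72844.
E[X²] = 0.2·16.7424 + 0.42·6.95568 + 0.38·1.77289 = 6.94356.
Var(X) = E[X²] − (E[X])² = 6.94356 − 2.98749 = 3.95607.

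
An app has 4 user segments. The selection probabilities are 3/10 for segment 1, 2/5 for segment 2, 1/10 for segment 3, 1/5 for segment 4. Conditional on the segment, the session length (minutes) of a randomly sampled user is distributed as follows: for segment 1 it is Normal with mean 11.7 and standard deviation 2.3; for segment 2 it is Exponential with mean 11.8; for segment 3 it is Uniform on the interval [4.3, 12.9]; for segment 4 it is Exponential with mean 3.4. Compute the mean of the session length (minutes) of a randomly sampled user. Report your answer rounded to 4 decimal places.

9.7700

Component means — 1: 11.7; 2: 11.8; 3: 8.6; 4: 3.4.
E[X] = 0.3·11.7 + 0.4·11.8 + 0.1·8.6 + 0.2·3.4 = 9.77.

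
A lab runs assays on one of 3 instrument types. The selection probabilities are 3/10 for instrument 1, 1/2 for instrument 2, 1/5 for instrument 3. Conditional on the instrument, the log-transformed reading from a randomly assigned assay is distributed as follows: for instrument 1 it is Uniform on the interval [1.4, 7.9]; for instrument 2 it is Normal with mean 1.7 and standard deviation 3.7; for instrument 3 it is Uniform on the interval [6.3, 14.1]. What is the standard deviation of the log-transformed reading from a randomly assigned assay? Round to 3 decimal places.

Per component, 1: μ=4.65, E[X²]=25.1433; 2: μ=1.7, E[X²]=16.58; 3: μ=10.2, E[X²]=109.11.
E[X] = 0.3·4.65 + 0.5·1.7 + 0.2·10.2 = 4.285.
E[X²] = 0.3·25.1433 + 0.5·16.58 + 0.2·109.11 = 37.655.
Var(X) = E[X²] − (E[X])² = 37.655 − 18.3612 = 19.2938.
SD(X) = √19.2938 = 4.39247.

4.392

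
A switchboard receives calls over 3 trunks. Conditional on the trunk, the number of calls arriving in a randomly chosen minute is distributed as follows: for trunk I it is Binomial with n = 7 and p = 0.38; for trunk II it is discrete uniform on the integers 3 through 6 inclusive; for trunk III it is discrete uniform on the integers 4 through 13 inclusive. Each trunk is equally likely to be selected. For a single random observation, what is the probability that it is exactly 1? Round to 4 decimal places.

Conditional on each trunk, P(X = 1): I: 0.151089; II: 0; III: 0.
By total probability, P(X = 1) = 0.333333·0.151089 + 0.333333·0 + 0.333333·0 = 0.0503629.

0.0504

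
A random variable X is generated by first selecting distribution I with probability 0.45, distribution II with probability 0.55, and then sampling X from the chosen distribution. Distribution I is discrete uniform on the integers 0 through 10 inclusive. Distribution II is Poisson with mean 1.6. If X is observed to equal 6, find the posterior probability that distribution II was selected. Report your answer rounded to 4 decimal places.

Likelihoods P(X=6 | ·): I: 0.0909091; II: 0.00470453.
Posterior ∝ prior × likelihood. Numerator for II: 0.55·0.00470453 = 0.00258749.
Normalizing constant: 0.45·0.0909091 + 0.55·0.00470453 = 0.0434966.
P(II | observation) = 0.00258749 / 0.0434966 = 0.0594872.

0.0595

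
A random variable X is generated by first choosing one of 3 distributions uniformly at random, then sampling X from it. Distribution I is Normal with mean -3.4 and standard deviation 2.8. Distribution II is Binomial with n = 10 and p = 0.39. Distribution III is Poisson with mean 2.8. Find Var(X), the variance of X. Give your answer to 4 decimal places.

14.6663

Per component, I: μ=-3.4, E[X²]=19.4; II: μ=3.9, E[X²]=17.589; III: μ=2.8, E[X²]=10.64.
E[X] = 0.333333·-3.4 + 0.333333·3.9 + 0.333333·2.8 = 1.1.
E[X²] = 0.333333·19.4 + 0.333333·17.589 + 0.333333·10.64 = 15.8763.
Var(X) = E[X²] − (E[X])² = 15.8763 − 1.21 = 14.6663.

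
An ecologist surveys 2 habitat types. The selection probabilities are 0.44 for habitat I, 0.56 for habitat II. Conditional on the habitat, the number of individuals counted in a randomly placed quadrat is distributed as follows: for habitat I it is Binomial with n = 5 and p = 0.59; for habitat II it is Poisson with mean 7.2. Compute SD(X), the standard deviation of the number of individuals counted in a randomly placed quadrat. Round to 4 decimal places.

3.0025

Per component, I: μ=2.95, E[X²]=9.912; II: μ=7.2, E[X²]=59.04.
E[X] = 0.44·2.95 + 0.56·7.2 = 5.33.
E[X²] = 0.44·9.912 + 0.56·59.04 = 37.4237.
Var(X) = E[X²] − (E[X])² = 37.4237 − 28.4089 = 9.01478.
SD(X) = √9.01478 = 3.00246.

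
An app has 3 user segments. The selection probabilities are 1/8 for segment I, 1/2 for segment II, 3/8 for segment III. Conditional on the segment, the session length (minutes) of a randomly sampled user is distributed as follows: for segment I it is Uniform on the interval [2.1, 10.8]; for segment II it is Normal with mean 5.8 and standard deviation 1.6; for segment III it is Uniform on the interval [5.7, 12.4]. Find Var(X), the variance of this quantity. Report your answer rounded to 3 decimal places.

5.795

Per component, I: μ=6.45, E[X²]=47.91; II: μ=5.8, E[X²]=36.2; III: μ=9.05, E[X²]=85.6433.
E[X] = 0.125·6.45 + 0.5·5.8 + 0.375·9.05 = 7.1.
E[X²] = 0.125·47.91 + 0.5·36.2 + 0.375·85.6433 = 56.205.
Var(X) = E[X²] − (E[X])² = 56.205 − 50.41 = 5.795.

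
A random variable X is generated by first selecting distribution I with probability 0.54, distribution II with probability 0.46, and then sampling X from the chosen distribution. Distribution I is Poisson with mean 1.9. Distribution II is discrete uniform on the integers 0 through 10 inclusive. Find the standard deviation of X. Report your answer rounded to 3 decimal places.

Per component, I: μ=1.9, E[X²]=5.51; II: μ=5, E[X²]=35.
E[X] = 0.54·1.9 + 0.46·5 = 3.326.
E[X²] = 0.54·5.51 + 0.46·35 = 19.0754.
Var(X) = E[X²] − (E[X])² = 19.0754 − 11.0623 = 8.01312.
SD(X) = √8.01312 = 2.83075.

2.831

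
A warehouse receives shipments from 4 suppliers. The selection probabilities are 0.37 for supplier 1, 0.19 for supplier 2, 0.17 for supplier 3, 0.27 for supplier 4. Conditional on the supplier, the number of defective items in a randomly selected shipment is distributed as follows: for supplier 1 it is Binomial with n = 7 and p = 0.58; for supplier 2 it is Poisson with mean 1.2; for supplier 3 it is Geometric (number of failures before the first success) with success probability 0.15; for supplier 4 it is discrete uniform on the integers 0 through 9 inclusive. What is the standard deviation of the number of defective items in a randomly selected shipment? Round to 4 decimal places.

3.3957

Per component, 1: μ=4.06, E[X²]=18.1888; 2: μ=1.2, E[X²]=2.64; 3: μ=5.66667, E[X²]=69.8889; 4: μ=4.5, E[X²]=28.5.
E[X] = 0.37·4.06 + 0.19·1.2 + 0.17·5.66667 + 0.27·4.5 = 3.90853.
E[X²] = 0.37·18.1888 + 0.19·2.64 + 0.17·69.8889 + 0.27·28.5 = 26.8076.
Var(X) = E[X²] − (E[X])² = 26.8076 − 15.2766 = 11.5309.
SD(X) = √11.5309 = 3.39572.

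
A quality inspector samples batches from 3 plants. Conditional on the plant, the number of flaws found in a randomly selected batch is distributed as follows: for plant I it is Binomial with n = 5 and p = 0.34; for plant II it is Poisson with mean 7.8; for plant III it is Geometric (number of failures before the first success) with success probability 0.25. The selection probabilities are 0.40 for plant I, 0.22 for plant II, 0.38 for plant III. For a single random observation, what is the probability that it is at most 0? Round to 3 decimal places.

Conditional on each plant, P(X ≤ 0): I: 0.125233; II: 0.000409735; III: 0.25.
By total probability, P(X ≤ 0) = 0.4·0.125233 + 0.22·0.000409735 + 0.38·0.25 = 0.145183.

0.145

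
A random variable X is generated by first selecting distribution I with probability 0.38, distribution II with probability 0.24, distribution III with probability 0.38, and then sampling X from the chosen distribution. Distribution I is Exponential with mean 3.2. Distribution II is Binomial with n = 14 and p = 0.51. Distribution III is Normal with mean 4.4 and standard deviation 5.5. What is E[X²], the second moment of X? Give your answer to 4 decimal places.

For each component E[X²] = Var + (mean)², giving I: 20.48; II: 54.4782; III: 49.61.
Overall E[X²] = 0.38·20.48 + 0.24·54.4782 + 0.38·49.61 = 39.709.

39.7090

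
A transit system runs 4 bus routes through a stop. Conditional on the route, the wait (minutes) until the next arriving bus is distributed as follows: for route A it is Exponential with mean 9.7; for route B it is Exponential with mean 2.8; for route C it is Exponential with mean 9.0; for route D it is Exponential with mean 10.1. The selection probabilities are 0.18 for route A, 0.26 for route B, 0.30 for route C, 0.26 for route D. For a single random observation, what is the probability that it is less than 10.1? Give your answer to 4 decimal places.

0.7361

Conditional on each route, P(X < 10.1): A: 0.646982; B: 0.972871; C: 0.674444; D: 0.632121.
By total probability, P(X < 10.1) = 0.18·0.646982 + 0.26·0.972871 + 0.3·0.674444 + 0.26·0.632121 = 0.736088.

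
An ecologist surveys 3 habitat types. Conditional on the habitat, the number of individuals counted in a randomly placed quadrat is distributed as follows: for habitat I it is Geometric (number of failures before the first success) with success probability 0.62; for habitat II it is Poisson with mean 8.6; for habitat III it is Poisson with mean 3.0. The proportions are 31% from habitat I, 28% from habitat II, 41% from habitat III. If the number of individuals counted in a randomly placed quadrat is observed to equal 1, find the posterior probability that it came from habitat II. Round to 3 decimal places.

Likelihoods P(X=1 | ·): I: 0.2356; II: 0.00158331; III: 0.149361.
Posterior ∝ prior × likelihood. Numerator for II: 0.28·0.00158331 = 0.000443327.
Normalizing constant: 0.31·0.2356 + 0.28·0.00158331 + 0.41·0.149361 = 0.134717.
P(II | observation) = 0.000443327 / 0.134717 = 0.00329079.

0.003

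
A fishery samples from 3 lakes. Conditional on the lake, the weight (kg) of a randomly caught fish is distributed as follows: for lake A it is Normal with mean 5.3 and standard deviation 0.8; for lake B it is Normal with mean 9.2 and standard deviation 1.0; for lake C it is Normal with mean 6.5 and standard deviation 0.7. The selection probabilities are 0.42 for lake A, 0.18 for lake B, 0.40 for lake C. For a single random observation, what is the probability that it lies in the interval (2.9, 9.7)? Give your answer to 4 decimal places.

0.9439

Conditional on each lake, P(2.9 < X < 9.7): A: 0.99865; B: 0.691462; C: 0.999997.
By total probability, P(2.9 < X < 9.7) = 0.42·0.99865 + 0.18·0.691462 + 0.4·0.999997 = 0.943895.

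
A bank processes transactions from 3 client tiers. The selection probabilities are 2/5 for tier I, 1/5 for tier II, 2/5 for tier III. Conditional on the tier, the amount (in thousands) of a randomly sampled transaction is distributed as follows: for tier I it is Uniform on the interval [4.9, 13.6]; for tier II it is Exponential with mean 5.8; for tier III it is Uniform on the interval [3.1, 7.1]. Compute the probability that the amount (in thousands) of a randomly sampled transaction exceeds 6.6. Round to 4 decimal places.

Conditional on each tier, P(X > 6.6): I: 0.804598; II: 0.320481; III: 0.125.
By total probability, P(X > 6.6) = 0.4·0.804598 + 0.2·0.320481 + 0.4·0.125 = 0.435935.

0.4359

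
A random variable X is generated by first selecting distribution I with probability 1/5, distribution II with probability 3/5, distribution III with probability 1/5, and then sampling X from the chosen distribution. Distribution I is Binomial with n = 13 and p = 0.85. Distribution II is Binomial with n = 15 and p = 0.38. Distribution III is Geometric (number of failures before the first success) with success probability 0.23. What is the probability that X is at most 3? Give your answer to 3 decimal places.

0.201

Conditional on each component, P(X ≤ 3): I: 1.06303e-06; II: 0.118716; III: 0.64847.
By total probability, P(X ≤ 3) = 0.2·1.06303e-06 + 0.6·0.118716 + 0.2·0.64847 = 0.200924.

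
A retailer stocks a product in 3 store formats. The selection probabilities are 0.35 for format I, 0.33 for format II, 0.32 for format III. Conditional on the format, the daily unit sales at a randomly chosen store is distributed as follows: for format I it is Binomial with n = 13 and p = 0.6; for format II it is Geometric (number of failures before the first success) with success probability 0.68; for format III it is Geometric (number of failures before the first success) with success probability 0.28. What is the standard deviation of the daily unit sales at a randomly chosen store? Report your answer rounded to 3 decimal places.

3.741

Per component, I: μ=7.8, E[X²]=63.96; II: μ=0.470588, E[X²]=0.913495; III: μ=2.57143, E[X²]=15.7959.
E[X] = 0.35·7.8 + 0.33·0.470588 + 0.32·2.57143 = 3.70815.
E[X²] = 0.35·63.96 + 0.33·0.913495 + 0.32·15.7959 = 27.7421.
Var(X) = E[X²] − (E[X])² = 27.7421 − 13.7504 = 13.9918.
SD(X) = √13.9918 = 3.74056.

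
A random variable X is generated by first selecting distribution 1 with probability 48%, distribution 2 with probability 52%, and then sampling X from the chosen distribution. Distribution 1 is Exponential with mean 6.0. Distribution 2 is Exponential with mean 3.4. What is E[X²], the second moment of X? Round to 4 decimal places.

For each component E[X²] = Var + (mean)², giving 1: 72; 2: 23.12.
Overall E[X²] = 0.48·72 + 0.52·23.12 = 46.5824.

46.5824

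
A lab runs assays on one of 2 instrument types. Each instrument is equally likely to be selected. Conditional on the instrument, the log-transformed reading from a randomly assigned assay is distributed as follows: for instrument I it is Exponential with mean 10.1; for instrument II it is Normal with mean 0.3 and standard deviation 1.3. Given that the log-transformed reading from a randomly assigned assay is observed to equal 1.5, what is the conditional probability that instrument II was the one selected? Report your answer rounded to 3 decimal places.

0.701

Likelihoods f(1.5 | ·): I: 0.0853453; II: 0.20042.
Posterior ∝ prior × likelihood. Numerator for II: 0.5·0.20042 = 0.10021.
Normalizing constant: 0.5·0.0853453 + 0.5·0.20042 = 0.142883.
P(II | observation) = 0.10021 / 0.142883 = 0.701345.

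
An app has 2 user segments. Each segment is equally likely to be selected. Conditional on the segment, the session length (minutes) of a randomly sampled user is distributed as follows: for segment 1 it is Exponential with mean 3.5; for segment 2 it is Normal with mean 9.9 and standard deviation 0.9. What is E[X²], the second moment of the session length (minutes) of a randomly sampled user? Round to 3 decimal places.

For each component E[X²] = Var + (mean)², giving 1: 24.5; 2: 98.82.
Overall E[X²] = 0.5·24.5 + 0.5·98.82 = 61.66.

61.660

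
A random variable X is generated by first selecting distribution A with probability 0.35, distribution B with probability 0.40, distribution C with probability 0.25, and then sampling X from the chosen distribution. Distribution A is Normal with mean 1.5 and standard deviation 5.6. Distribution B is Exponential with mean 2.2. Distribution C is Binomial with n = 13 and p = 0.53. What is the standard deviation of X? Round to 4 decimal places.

Per component, A: μ=1.5, E[X²]=33.61; B: μ=2.2, E[X²]=9.68; C: μ=6.89, E[X²]=50.7104.
E[X] = 0.35·1.5 + 0.4·2.2 + 0.25·6.89 = 3.1275.
E[X²] = 0.35·33.61 + 0.4·9.68 + 0.25·50.7104 = 28.3131.
Var(X) = E[X²] − (E[X])² = 28.3131 − 9.78126 = 18.5318.
SD(X) = √18.5318 = 4.30486.

4.3049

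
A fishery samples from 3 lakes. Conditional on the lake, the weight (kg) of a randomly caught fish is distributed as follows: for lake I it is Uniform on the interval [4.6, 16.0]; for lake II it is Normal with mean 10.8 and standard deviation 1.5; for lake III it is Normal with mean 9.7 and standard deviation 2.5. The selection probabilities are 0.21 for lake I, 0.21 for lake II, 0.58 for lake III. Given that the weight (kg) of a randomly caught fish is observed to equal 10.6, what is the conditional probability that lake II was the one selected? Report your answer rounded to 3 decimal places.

Likelihoods f(10.6 | ·): I: 0.0877193; II: 0.263608; III: 0.149564.
Posterior ∝ prior × likelihood. Numerator for II: 0.21·0.263608 = 0.0553577.
Normalizing constant: 0.21·0.0877193 + 0.21·0.263608 + 0.58·0.149564 = 0.160526.
P(II | observation) = 0.0553577 / 0.160526 = 0.344852.

0.345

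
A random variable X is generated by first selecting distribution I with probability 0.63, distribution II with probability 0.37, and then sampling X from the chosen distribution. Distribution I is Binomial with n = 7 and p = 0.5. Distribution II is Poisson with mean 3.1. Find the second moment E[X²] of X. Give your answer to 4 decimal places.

13.5227

For each component E[X²] = Var + (mean)², giving I: 14; II: 12.71.
Overall E[X²] = 0.63·14 + 0.37·12.71 = 13.5227.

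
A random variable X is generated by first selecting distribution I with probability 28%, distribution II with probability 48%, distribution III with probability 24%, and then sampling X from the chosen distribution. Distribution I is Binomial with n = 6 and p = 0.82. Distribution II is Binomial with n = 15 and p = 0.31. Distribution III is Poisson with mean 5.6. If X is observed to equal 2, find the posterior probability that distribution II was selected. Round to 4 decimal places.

0.6975

Likelihoods P(X=2 | ·): I: 0.0105879; II: 0.0810869; III: 0.0579825.
Posterior ∝ prior × likelihood. Numerator for II: 0.48·0.0810869 = 0.0389217.
Normalizing constant: 0.28·0.0105879 + 0.48·0.0810869 + 0.24·0.0579825 = 0.0558021.
P(II | observation) = 0.0389217 / 0.0558021 = 0.697495.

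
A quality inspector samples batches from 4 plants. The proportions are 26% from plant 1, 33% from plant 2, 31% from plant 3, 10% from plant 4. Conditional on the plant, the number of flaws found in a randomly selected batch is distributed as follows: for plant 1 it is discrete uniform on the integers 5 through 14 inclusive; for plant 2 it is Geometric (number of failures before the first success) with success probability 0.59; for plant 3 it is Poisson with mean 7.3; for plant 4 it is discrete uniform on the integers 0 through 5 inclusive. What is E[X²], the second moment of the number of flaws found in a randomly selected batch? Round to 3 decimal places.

For each component E[X²] = Var + (mean)², giving 1: 98.5; 2: 1.66073; 3: 60.59; 4: 9.16667.
Overall E[X²] = 0.26·98.5 + 0.33·1.66073 + 0.31·60.59 + 0.1·9.16667 = 45.8576.

45.858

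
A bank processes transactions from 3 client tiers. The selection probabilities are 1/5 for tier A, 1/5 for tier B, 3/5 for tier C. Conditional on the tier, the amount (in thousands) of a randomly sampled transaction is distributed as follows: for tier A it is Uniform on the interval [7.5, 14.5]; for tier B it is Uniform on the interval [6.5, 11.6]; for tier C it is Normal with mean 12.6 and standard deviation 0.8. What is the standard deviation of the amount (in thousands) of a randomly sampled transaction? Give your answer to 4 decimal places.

Per component, A: μ=11, E[X²]=125.083; B: μ=9.05, E[X²]=84.07; C: μ=12.6, E[X²]=159.4.
E[X] = 0.2·11 + 0.2·9.05 + 0.6·12.6 = 11.57.
E[X²] = 0.2·125.083 + 0.2·84.07 + 0.6·159.4 = 137.471.
Var(X) = E[X²] − (E[X])² = 137.471 − 133.865 = 3.60577.
SD(X) = √3.60577 = 1.89889.

1.8989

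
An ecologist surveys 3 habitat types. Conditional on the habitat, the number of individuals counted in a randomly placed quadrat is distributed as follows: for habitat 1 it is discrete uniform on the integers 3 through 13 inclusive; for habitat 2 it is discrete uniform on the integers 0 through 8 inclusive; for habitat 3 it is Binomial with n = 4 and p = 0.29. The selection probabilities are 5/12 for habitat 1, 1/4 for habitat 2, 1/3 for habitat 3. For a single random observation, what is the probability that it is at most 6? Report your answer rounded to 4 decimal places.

Conditional on each habitat, P(X ≤ 6): 1: 0.363636; 2: 0.777778; 3: 1.
By total probability, P(X ≤ 6) = 0.416667·0.363636 + 0.25·0.777778 + 0.333333·1 = 0.679293.

0.6793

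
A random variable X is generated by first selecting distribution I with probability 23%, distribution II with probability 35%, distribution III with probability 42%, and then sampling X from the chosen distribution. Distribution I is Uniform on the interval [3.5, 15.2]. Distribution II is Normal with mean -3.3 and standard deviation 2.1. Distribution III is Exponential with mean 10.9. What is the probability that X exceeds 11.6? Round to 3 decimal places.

Conditional on each component, P(X > 11.6): I: 0.307692; II: 6.45706e-13; III: 0.344997.
By total probability, P(X > 11.6) = 0.23·0.307692 + 0.35·6.45706e-13 + 0.42·0.344997 = 0.215668.

0.216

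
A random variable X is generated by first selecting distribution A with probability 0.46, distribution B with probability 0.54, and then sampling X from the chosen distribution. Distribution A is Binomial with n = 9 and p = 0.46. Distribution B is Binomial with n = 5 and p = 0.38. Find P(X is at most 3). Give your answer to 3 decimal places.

0.657

Conditional on each component, P(X ≤ 3): A: 0.33856; B: 0.927437.
By total probability, P(X ≤ 3) = 0.46·0.33856 + 0.54·0.927437 = 0.656554.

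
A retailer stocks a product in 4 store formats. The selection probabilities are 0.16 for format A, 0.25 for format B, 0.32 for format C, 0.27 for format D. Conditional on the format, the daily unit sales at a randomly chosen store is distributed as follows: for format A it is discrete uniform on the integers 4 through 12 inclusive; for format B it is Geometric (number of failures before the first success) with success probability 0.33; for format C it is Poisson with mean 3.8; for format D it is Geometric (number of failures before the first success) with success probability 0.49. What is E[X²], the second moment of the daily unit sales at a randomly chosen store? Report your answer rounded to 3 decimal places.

20.578

For each component E[X²] = Var + (mean)², giving A: 70.6667; B: 10.2746; C: 18.24; D: 3.20741.
Overall E[X²] = 0.16·70.6667 + 0.25·10.2746 + 0.32·18.24 + 0.27·3.20741 = 20.5781.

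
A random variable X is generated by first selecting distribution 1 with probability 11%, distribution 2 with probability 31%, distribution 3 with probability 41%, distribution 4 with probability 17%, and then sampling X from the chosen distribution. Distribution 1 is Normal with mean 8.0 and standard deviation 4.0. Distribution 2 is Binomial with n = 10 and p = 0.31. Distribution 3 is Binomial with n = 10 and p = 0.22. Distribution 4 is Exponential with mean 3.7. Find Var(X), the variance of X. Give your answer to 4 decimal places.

Per component, 1: μ=8, E[X²]=80; 2: μ=3.1, E[X²]=11.749; 3: μ=2.2, E[X²]=6.556; 4: μ=3.7, E[X²]=27.38.
E[X] = 0.11·8 + 0.31·3.1 + 0.41·2.2 + 0.17·3.7 = 3.372.
E[X²] = 0.11·80 + 0.31·11.749 + 0.41·6.556 + 0.17·27.38 = 19.7848.
Var(X) = E[X²] − (E[X])² = 19.7848 − 11.3704 = 8.41437.

8.4144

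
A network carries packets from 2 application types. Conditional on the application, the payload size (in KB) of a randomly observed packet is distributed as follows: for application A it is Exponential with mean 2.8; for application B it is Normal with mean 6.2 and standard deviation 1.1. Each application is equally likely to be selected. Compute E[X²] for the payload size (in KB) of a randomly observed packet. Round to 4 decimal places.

27.6650

For each component E[X²] = Var + (mean)², giving A: 15.68; B: 39.65.
Overall E[X²] = 0.5·15.68 + 0.5·39.65 = 27.665.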